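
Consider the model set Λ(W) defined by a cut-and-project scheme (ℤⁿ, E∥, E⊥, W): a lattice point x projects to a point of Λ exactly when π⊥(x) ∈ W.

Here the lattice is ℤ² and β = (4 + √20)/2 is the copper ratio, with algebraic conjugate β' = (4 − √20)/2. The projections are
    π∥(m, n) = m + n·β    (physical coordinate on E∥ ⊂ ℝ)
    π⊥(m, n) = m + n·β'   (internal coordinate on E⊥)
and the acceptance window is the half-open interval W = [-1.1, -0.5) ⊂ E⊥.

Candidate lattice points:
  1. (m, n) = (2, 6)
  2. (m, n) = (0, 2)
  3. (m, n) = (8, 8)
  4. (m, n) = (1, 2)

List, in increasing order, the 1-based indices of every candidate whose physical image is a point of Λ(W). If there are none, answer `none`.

none

Numerically β ≈ 4.23607 and β' = −1/β ≈ -0.23607.
#1 (2,6): internal coord 2 + (6)·β' = +0.58359; +0.58359 ∉ [-1.1, -0.5) → out
#2 (0,2): internal coord 0 + (2)·β' = -0.47214; -0.47214 ∉ [-1.1, -0.5) → out
#3 (8,8): internal coord 8 + (8)·β' = +6.11146; +6.11146 ∉ [-1.1, -0.5) → out
#4 (1,2): internal coord 1 + (2)·β' = +0.52786; +0.52786 ∉ [-1.1, -0.5) → out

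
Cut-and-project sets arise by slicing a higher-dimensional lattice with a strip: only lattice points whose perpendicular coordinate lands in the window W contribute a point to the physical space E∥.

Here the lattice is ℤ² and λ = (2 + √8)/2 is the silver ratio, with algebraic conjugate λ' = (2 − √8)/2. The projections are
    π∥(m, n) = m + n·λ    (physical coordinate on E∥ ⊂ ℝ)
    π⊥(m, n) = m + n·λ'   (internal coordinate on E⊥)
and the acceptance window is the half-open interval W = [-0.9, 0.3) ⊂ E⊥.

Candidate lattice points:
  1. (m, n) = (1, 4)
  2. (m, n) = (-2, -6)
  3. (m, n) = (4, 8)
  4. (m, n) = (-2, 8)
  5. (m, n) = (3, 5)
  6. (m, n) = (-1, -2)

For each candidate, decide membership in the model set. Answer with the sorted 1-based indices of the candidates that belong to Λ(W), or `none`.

Numerically λ ≈ 2.4142 and λ' = −1/λ ≈ -0.4142.
candidate 1: (m,n)=(1,4) → π∥ = 1+4·λ ≈ 10.6569, π⊥ = 1+4·λ' ≈ -0.6569 ∈ [-0.9, 0.3) ⇒ IN Λ
candidate 2: (m,n)=(-2,-6) → π∥ = -2-6·λ ≈ -16.4853, π⊥ = -2-6·λ' ≈ 0.4853 ∉ [-0.9, 0.3) ⇒ out
candidate 3: (m,n)=(4,8) → π∥ = 4+8·λ ≈ 23.3137, π⊥ = 4+8·λ' ≈ 0.6863 ∉ [-0.9, 0.3) ⇒ out
candidate 4: (m,n)=(-2,8) → π∥ = -2+8·λ ≈ 17.3137, π⊥ = -2+8·λ' ≈ -5.3137 ∉ [-0.9, 0.3) ⇒ out
candidate 5: (m,n)=(3,5) → π∥ = 3+5·λ ≈ 15.0711, π⊥ = 3+5·λ' ≈ 0.9289 ∉ [-0.9, 0.3) ⇒ out
candidate 6: (m,n)=(-1,-2) → π∥ = -1-2·λ ≈ -5.8284, π⊥ = -1-2·λ' ≈ -0.1716 ∈ [-0.9, 0.3) ⇒ IN Λ

1, 6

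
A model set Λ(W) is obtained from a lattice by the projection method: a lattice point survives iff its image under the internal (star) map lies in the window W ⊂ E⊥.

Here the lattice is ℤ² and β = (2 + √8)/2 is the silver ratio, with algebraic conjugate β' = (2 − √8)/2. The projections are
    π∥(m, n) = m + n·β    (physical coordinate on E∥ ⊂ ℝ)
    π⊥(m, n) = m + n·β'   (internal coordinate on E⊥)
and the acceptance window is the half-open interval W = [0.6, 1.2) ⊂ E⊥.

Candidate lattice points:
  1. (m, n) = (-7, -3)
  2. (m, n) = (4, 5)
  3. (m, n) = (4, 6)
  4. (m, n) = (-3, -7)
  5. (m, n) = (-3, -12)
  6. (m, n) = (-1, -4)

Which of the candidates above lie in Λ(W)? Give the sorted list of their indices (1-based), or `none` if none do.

Numerically β ≈ 2.4142 and β' = −1/β ≈ -0.4142.
[1] lift (-7,-3): star map gives -5.7574; window check 0.6 ≤ -5.7574 < 1.2 is false → out
[2] lift (4,5): star map gives 1.9289; window check 0.6 ≤ 1.9289 < 1.2 is false → out
[3] lift (4,6): star map gives 1.5147; window check 0.6 ≤ 1.5147 < 1.2 is false → out
[4] lift (-3,-7): star map gives -0.1005; window check 0.6 ≤ -0.1005 < 1.2 is false → out
[5] lift (-3,-12): star map gives 1.9706; window check 0.6 ≤ 1.9706 < 1.2 is false → out
[6] lift (-1,-4): star map gives 0.6569; window check 0.6 ≤ 0.6569 < 1.2 is true → IN Λ

6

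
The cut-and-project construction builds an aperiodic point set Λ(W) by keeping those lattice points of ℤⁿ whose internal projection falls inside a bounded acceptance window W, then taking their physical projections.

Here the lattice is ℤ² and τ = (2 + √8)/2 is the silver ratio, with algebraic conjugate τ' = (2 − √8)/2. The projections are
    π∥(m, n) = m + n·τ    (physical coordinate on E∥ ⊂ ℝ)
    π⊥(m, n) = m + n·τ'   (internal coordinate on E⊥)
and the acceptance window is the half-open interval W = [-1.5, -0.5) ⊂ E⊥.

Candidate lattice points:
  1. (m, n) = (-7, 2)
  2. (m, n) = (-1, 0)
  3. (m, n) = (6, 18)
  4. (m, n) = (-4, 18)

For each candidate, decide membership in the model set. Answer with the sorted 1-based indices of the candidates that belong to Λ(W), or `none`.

Compute τ' = (2−√8)/2 = -0.41421, so π⊥(m,n) = m -0.41421·n.
#1 (-7,2): internal coord -7 + (2)·τ' = -7.82843; -7.82843 ∉ [-1.5, -0.5) → out
#2 (-1,0): internal coord -1 + (0)·τ' = -1.00000; -1.00000 ∈ [-1.5, -0.5) → IN Λ
#3 (6,18): internal coord 6 + (18)·τ' = -1.45584; -1.45584 ∈ [-1.5, -0.5) → IN Λ
#4 (-4,18): internal coord -4 + (18)·τ' = -11.45584; -11.45584 ∉ [-1.5, -0.5) → out

2, 3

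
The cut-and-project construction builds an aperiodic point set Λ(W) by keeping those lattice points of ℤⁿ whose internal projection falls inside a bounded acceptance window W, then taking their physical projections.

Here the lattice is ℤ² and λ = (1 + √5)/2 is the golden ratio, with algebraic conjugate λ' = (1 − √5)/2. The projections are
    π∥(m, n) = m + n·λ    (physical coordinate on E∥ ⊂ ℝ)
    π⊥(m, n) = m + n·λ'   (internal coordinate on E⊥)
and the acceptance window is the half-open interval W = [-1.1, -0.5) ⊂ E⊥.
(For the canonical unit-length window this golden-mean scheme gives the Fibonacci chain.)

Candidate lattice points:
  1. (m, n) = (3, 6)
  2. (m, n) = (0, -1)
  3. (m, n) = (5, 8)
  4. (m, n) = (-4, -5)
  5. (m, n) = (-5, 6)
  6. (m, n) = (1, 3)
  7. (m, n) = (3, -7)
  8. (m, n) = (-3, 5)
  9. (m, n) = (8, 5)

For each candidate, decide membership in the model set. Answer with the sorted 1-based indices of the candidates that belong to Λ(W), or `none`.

1, 4, 6

Numerically λ ≈ 1.61803 and λ' = −1/λ ≈ -0.61803.
#1 (3,6): internal coord 3 + (6)·λ' = -0.70820; -0.70820 ∈ [-1.1, -0.5) → IN Λ
#2 (0,-1): internal coord 0 + (-1)·λ' = +0.61803; +0.61803 ∉ [-1.1, -0.5) → out
#3 (5,8): internal coord 5 + (8)·λ' = +0.05573; +0.05573 ∉ [-1.1, -0.5) → out
#4 (-4,-5): internal coord -4 + (-5)·λ' = -0.90983; -0.90983 ∈ [-1.1, -0.5) → IN Λ
#5 (-5,6): internal coord -5 + (6)·λ' = -8.70820; -8.70820 ∉ [-1.1, -0.5) → out
#6 (1,3): internal coord 1 + (3)·λ' = -0.85410; -0.85410 ∈ [-1.1, -0.5) → IN Λ
#7 (3,-7): internal coord 3 + (-7)·λ' = +7.32624; +7.32624 ∉ [-1.1, -0.5) → out
#8 (-3,5): internal coord -3 + (5)·λ' = -6.09017; -6.09017 ∉ [-1.1, -0.5) → out
#9 (8,5): internal coord 8 + (5)·λ' = +4.90983; +4.90983 ∉ [-1.1, -0.5) → out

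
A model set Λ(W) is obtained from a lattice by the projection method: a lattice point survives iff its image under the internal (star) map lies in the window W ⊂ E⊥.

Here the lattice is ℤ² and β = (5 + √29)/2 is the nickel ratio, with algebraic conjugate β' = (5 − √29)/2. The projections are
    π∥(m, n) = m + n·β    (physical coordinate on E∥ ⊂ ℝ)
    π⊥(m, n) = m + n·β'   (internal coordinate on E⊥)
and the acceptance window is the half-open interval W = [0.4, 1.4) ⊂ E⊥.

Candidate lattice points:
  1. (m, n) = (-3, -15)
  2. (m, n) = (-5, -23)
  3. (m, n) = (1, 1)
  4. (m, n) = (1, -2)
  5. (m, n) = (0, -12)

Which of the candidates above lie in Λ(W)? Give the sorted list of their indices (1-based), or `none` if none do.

3, 4

Compute β' = (5−√29)/2 = -0.192582, so π⊥(m,n) = m -0.192582·n.
#1 (-3,-15): internal coord -3 + (-15)·β' = -0.111264; -0.111264 ∉ [0.4, 1.4) → out
#2 (-5,-23): internal coord -5 + (-23)·β' = -0.570605; -0.570605 ∉ [0.4, 1.4) → out
#3 (1,1): internal coord 1 + (1)·β' = +0.807418; +0.807418 ∈ [0.4, 1.4) → IN Λ
#4 (1,-2): internal coord 1 + (-2)·β' = +1.385165; +1.385165 ∈ [0.4, 1.4) → IN Λ
#5 (0,-12): internal coord 0 + (-12)·β' = +2.310989; +2.310989 ∉ [0.4, 1.4) → out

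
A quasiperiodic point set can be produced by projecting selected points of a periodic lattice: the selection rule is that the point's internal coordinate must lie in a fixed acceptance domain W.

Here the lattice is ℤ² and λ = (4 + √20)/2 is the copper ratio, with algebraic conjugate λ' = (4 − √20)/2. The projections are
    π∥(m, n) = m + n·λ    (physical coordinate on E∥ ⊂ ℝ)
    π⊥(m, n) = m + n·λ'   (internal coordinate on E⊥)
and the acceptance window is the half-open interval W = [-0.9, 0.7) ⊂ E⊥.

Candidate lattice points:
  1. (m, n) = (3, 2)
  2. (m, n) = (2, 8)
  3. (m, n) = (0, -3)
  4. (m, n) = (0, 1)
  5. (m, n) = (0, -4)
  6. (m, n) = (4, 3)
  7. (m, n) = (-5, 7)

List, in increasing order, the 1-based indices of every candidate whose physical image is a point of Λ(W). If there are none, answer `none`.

Compute λ' = (4−√20)/2 = -0.2361, so π⊥(m,n) = m -0.2361·n.
[1] lift (3,2): star map gives 2.5279; window check -0.9 ≤ 2.5279 < 0.7 is false → out
[2] lift (2,8): star map gives 0.1115; window check -0.9 ≤ 0.1115 < 0.7 is true → IN Λ
[3] lift (0,-3): star map gives 0.7082; window check -0.9 ≤ 0.7082 < 0.7 is false → out
[4] lift (0,1): star map gives -0.2361; window check -0.9 ≤ -0.2361 < 0.7 is true → IN Λ
[5] lift (0,-4): star map gives 0.9443; window check -0.9 ≤ 0.9443 < 0.7 is false → out
[6] lift (4,3): star map gives 3.2918; window check -0.9 ≤ 3.2918 < 0.7 is false → out
[7] lift (-5,7): star map gives -6.6525; window check -0.9 ≤ -6.6525 < 0.7 is false → out

2, 4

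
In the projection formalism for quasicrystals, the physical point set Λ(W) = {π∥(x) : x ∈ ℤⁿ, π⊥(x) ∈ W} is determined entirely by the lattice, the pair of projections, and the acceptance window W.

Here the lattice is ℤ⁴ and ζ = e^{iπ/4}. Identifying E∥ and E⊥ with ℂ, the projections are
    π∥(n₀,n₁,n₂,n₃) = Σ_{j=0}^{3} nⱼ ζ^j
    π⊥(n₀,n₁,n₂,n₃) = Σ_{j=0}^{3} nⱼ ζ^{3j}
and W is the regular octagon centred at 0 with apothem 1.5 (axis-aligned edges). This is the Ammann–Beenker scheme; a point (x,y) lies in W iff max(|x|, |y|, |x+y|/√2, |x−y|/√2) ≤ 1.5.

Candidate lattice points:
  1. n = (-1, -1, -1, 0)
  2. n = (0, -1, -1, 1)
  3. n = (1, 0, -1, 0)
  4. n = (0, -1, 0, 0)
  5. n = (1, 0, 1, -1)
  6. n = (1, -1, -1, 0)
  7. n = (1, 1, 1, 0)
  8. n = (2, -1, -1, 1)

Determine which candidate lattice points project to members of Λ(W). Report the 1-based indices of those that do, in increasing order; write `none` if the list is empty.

1, 3, 4, 7

π⊥(n) = n₀ + n₁ζ³ + n₂ζ⁶ + n₃ζ⁹ where ζ = e^{iπ/4}.
candidate 1: n = (-1, -1, -1, 0) → π⊥ ≈ (-0.2929, +0.2929); max(|x|,|y|,|x±y|/√2) = 0.4142 ≤ 1.5 ⇒ ∈ W
candidate 2: n = (0, -1, -1, 1) → π⊥ ≈ (+1.4142, +1.0000); max(|x|,|y|,|x±y|/√2) = 1.7071 > 1.5 ⇒ ∉ W
candidate 3: n = (1, 0, -1, 0) → π⊥ ≈ (+1.0000, +1.0000); max(|x|,|y|,|x±y|/√2) = 1.4142 ≤ 1.5 ⇒ ∈ W
candidate 4: n = (0, -1, 0, 0) → π⊥ ≈ (+0.7071, -0.7071); max(|x|,|y|,|x±y|/√2) = 1.0000 ≤ 1.5 ⇒ ∈ W
candidate 5: n = (1, 0, 1, -1) → π⊥ ≈ (+0.2929, -1.7071); max(|x|,|y|,|x±y|/√2) = 1.7071 > 1.5 ⇒ ∉ W
candidate 6: n = (1, -1, -1, 0) → π⊥ ≈ (+1.7071, +0.2929); max(|x|,|y|,|x±y|/√2) = 1.7071 > 1.5 ⇒ ∉ W
candidate 7: n = (1, 1, 1, 0) → π⊥ ≈ (+0.2929, -0.2929); max(|x|,|y|,|x±y|/√2) = 0.4142 ≤ 1.5 ⇒ ∈ W
candidate 8: n = (2, -1, -1, 1) → π⊥ ≈ (+3.4142, +1.0000); max(|x|,|y|,|x±y|/√2) = 3.4142 > 1.5 ⇒ ∉ W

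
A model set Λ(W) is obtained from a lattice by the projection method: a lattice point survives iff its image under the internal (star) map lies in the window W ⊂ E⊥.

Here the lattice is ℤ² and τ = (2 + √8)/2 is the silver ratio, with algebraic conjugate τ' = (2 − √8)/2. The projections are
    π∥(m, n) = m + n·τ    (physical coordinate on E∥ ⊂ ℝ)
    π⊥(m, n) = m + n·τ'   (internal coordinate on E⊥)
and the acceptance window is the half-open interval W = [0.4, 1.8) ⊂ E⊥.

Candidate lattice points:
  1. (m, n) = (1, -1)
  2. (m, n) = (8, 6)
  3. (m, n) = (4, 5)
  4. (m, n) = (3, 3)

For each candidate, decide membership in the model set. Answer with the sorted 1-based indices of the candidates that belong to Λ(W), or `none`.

1, 4

Compute τ' = (2−√8)/2 = -0.4142, so π⊥(m,n) = m -0.4142·n.
candidate 1: (m,n)=(1,-1) → π∥ = 1-1·τ ≈ -1.4142, π⊥ = 1-1·τ' ≈ 1.4142 ∈ [0.4, 1.8) ⇒ IN Λ
candidate 2: (m,n)=(8,6) → π∥ = 8+6·τ ≈ 22.4853, π⊥ = 8+6·τ' ≈ 5.5147 ∉ [0.4, 1.8) ⇒ out
candidate 3: (m,n)=(4,5) → π∥ = 4+5·τ ≈ 16.0711, π⊥ = 4+5·τ' ≈ 1.9289 ∉ [0.4, 1.8) ⇒ out
candidate 4: (m,n)=(3,3) → π∥ = 3+3·τ ≈ 10.2426, π⊥ = 3+3·τ' ≈ 1.7574 ∈ [0.4, 1.8) ⇒ IN Λ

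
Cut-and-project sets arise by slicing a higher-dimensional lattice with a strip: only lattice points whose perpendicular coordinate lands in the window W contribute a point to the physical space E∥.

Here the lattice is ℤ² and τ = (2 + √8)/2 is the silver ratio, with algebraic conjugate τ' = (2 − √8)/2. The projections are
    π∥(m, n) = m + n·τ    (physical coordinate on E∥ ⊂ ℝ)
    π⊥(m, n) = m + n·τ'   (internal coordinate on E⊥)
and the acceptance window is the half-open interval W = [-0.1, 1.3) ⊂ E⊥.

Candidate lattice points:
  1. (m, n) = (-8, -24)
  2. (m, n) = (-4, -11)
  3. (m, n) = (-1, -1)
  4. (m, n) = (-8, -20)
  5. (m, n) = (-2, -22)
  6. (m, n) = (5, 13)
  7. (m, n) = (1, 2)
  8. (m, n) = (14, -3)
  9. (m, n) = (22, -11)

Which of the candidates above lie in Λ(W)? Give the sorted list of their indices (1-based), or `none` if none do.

Compute τ' = (2−√8)/2 = -0.4142, so π⊥(m,n) = m -0.4142·n.
#1 (-8,-24): internal coord -8 + (-24)·τ' = +1.9411; +1.9411 ∉ [-0.1, 1.3) → out
#2 (-4,-11): internal coord -4 + (-11)·τ' = +0.5563; +0.5563 ∈ [-0.1, 1.3) → IN Λ
#3 (-1,-1): internal coord -1 + (-1)·τ' = -0.5858; -0.5858 ∉ [-0.1, 1.3) → out
#4 (-8,-20): internal coord -8 + (-20)·τ' = +0.2843; +0.2843 ∈ [-0.1, 1.3) → IN Λ
#5 (-2,-22): internal coord -2 + (-22)·τ' = +7.1127; +7.1127 ∉ [-0.1, 1.3) → out
#6 (5,13): internal coord 5 + (13)·τ' = -0.3848; -0.3848 ∉ [-0.1, 1.3) → out
#7 (1,2): internal coord 1 + (2)·τ' = +0.1716; +0.1716 ∈ [-0.1, 1.3) → IN Λ
#8 (14,-3): internal coord 14 + (-3)·τ' = +15.2426; +15.2426 ∉ [-0.1, 1.3) → out
#9 (22,-11): internal coord 22 + (-11)·τ' = +26.5563; +26.5563 ∉ [-0.1, 1.3) → out

2, 4, 7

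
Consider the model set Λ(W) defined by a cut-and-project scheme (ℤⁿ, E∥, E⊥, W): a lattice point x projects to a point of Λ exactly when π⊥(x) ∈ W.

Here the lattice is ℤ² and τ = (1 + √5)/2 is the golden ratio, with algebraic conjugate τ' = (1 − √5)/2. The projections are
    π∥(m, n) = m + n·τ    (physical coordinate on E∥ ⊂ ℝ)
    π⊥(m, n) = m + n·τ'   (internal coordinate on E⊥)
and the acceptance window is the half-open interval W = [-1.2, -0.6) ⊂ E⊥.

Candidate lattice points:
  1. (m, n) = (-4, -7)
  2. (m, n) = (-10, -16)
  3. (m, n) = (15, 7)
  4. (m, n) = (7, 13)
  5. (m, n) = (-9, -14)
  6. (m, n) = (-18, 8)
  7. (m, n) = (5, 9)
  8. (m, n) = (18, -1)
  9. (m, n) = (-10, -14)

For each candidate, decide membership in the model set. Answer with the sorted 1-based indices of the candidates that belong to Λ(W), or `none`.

4

Numerically τ ≈ 1.618034 and τ' = −1/τ ≈ -0.618034.
candidate 1: (m,n)=(-4,-7) → π∥ = -4-7·τ ≈ -15.326238, π⊥ = -4-7·τ' ≈ 0.326238 ∉ [-1.2, -0.6) ⇒ out
candidate 2: (m,n)=(-10,-16) → π∥ = -10-16·τ ≈ -35.888544, π⊥ = -10-16·τ' ≈ -0.111456 ∉ [-1.2, -0.6) ⇒ out
candidate 3: (m,n)=(15,7) → π∥ = 15+7·τ ≈ 26.326238, π⊥ = 15+7·τ' ≈ 10.673762 ∉ [-1.2, -0.6) ⇒ out
candidate 4: (m,n)=(7,13) → π∥ = 7+13·τ ≈ 28.034442, π⊥ = 7+13·τ' ≈ -1.034442 ∈ [-1.2, -0.6) ⇒ IN Λ
candidate 5: (m,n)=(-9,-14) → π∥ = -9-14·τ ≈ -31.652476, π⊥ = -9-14·τ' ≈ -0.347524 ∉ [-1.2, -0.6) ⇒ out
candidate 6: (m,n)=(-18,8) → π∥ = -18+8·τ ≈ -5.055728, π⊥ = -18+8·τ' ≈ -22.944272 ∉ [-1.2, -0.6) ⇒ out
candidate 7: (m,n)=(5,9) → π∥ = 5+9·τ ≈ 19.562306, π⊥ = 5+9·τ' ≈ -0.562306 ∉ [-1.2, -0.6) ⇒ out
candidate 8: (m,n)=(18,-1) → π∥ = 18-1·τ ≈ 16.381966, π⊥ = 18-1·τ' ≈ 18.618034 ∉ [-1.2, -0.6) ⇒ out
candidate 9: (m,n)=(-10,-14) → π∥ = -10-14·τ ≈ -32.652476, π⊥ = -10-14·τ' ≈ -1.347524 ∉ [-1.2, -0.6) ⇒ out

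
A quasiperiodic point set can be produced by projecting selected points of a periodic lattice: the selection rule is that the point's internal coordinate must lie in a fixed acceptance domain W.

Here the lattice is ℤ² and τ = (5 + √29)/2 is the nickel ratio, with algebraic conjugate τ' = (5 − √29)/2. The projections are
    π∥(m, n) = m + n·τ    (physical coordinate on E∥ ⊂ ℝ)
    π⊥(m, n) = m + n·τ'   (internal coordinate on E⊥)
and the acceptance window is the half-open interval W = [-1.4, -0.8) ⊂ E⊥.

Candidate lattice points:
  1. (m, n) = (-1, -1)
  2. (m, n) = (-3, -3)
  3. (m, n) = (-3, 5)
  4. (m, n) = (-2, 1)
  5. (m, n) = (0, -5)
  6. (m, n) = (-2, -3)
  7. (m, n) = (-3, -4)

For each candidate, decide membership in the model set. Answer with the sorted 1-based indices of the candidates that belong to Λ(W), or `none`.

Compute τ' = (5−√29)/2 = -0.19258, so π⊥(m,n) = m -0.19258·n.
candidate 1: (m,n)=(-1,-1) → π∥ = -1-1·τ ≈ -6.19258, π⊥ = -1-1·τ' ≈ -0.80742 ∈ [-1.4, -0.8) ⇒ IN Λ
candidate 2: (m,n)=(-3,-3) → π∥ = -3-3·τ ≈ -18.57775, π⊥ = -3-3·τ' ≈ -2.42225 ∉ [-1.4, -0.8) ⇒ out
candidate 3: (m,n)=(-3,5) → π∥ = -3+5·τ ≈ 22.96291, π⊥ = -3+5·τ' ≈ -3.96291 ∉ [-1.4, -0.8) ⇒ out
candidate 4: (m,n)=(-2,1) → π∥ = -2+1·τ ≈ 3.19258, π⊥ = -2+1·τ' ≈ -2.19258 ∉ [-1.4, -0.8) ⇒ out
candidate 5: (m,n)=(0,-5) → π∥ = 0-5·τ ≈ -25.96291, π⊥ = 0-5·τ' ≈ 0.96291 ∉ [-1.4, -0.8) ⇒ out
candidate 6: (m,n)=(-2,-3) → π∥ = -2-3·τ ≈ -17.57775, π⊥ = -2-3·τ' ≈ -1.42225 ∉ [-1.4, -0.8) ⇒ out
candidate 7: (m,n)=(-3,-4) → π∥ = -3-4·τ ≈ -23.77033, π⊥ = -3-4·τ' ≈ -2.22967 ∉ [-1.4, -0.8) ⇒ out

1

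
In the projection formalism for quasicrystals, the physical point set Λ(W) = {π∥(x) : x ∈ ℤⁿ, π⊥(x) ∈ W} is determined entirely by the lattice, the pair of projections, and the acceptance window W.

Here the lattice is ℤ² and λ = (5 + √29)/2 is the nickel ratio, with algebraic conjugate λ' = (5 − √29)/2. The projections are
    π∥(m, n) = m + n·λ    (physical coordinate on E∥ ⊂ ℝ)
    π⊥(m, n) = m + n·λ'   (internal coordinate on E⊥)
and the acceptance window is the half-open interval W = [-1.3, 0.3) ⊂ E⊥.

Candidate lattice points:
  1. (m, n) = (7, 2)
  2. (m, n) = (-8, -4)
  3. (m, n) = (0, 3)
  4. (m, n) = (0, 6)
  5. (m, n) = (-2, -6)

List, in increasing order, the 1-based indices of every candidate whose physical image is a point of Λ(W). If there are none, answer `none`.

3, 4, 5

Numerically λ ≈ 5.192582 and λ' = −1/λ ≈ -0.192582.
#1 (7,2): internal coord 7 + (2)·λ' = +6.614835; +6.614835 ∉ [-1.3, 0.3) → out
#2 (-8,-4): internal coord -8 + (-4)·λ' = -7.229670; -7.229670 ∉ [-1.3, 0.3) → out
#3 (0,3): internal coord 0 + (3)·λ' = -0.577747; -0.577747 ∈ [-1.3, 0.3) → IN Λ
#4 (0,6): internal coord 0 + (6)·λ' = -1.155494; -1.155494 ∈ [-1.3, 0.3) → IN Λ
#5 (-2,-6): internal coord -2 + (-6)·λ' = -0.844506; -0.844506 ∈ [-1.3, 0.3) → IN Λ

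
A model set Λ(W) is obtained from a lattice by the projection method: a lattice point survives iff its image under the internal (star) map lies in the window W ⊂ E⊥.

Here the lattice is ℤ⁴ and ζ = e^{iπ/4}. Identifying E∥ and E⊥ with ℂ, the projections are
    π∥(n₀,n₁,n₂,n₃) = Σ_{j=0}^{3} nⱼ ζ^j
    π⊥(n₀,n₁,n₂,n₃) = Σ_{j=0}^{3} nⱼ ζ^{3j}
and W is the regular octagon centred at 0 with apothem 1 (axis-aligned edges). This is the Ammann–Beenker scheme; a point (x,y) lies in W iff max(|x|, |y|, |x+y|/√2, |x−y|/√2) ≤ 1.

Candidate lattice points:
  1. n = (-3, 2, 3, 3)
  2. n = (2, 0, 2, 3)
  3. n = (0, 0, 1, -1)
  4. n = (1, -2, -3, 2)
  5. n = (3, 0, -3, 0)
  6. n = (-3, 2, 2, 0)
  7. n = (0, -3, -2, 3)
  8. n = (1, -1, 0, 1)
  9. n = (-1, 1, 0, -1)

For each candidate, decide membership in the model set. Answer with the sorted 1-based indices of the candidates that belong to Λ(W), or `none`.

none

With ζ = e^{iπ/4} the internal vectors are ζ^0,ζ^3,ζ^6,ζ^9.
candidate 1: n = (-3, 2, 3, 3) → π⊥ ≈ (-2.2929, +0.5355); max(|x|,|y|,|x±y|/√2) = 2.2929 > 1 ⇒ ∉ W
candidate 2: n = (2, 0, 2, 3) → π⊥ ≈ (+4.1213, +0.1213); max(|x|,|y|,|x±y|/√2) = 4.1213 > 1 ⇒ ∉ W
candidate 3: n = (0, 0, 1, -1) → π⊥ ≈ (-0.7071, -1.7071); max(|x|,|y|,|x±y|/√2) = 1.7071 > 1 ⇒ ∉ W
candidate 4: n = (1, -2, -3, 2) → π⊥ ≈ (+3.8284, +3.0000); max(|x|,|y|,|x±y|/√2) = 4.8284 > 1 ⇒ ∉ W
candidate 5: n = (3, 0, -3, 0) → π⊥ ≈ (+3.0000, +3.0000); max(|x|,|y|,|x±y|/√2) = 4.2426 > 1 ⇒ ∉ W
candidate 6: n = (-3, 2, 2, 0) → π⊥ ≈ (-4.4142, -0.5858); max(|x|,|y|,|x±y|/√2) = 4.4142 > 1 ⇒ ∉ W
candidate 7: n = (0, -3, -2, 3) → π⊥ ≈ (+4.2426, +2.0000); max(|x|,|y|,|x±y|/√2) = 4.4142 > 1 ⇒ ∉ W
candidate 8: n = (1, -1, 0, 1) → π⊥ ≈ (+2.4142, +0.0000); max(|x|,|y|,|x±y|/√2) = 2.4142 > 1 ⇒ ∉ W
candidate 9: n = (-1, 1, 0, -1) → π⊥ ≈ (-2.4142, +0.0000); max(|x|,|y|,|x±y|/√2) = 2.4142 > 1 ⇒ ∉ W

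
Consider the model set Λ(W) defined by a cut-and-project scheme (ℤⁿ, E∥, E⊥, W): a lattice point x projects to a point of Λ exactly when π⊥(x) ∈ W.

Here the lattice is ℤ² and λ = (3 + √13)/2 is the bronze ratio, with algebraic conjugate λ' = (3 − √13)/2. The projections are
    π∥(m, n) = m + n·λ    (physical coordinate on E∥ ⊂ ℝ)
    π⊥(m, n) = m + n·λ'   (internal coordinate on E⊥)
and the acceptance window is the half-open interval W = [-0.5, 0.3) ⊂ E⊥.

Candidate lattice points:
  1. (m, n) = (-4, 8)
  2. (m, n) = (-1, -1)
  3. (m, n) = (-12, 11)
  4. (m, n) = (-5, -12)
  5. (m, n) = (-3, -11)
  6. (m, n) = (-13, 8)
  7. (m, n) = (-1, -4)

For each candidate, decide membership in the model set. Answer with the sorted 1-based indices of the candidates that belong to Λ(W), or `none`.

Numerically λ ≈ 3.30278 and λ' = −1/λ ≈ -0.30278.
#1 (-4,8): internal coord -4 + (8)·λ' = -6.42221; -6.42221 ∉ [-0.5, 0.3) → out
#2 (-1,-1): internal coord -1 + (-1)·λ' = -0.69722; -0.69722 ∉ [-0.5, 0.3) → out
#3 (-12,11): internal coord -12 + (11)·λ' = -15.33053; -15.33053 ∉ [-0.5, 0.3) → out
#4 (-5,-12): internal coord -5 + (-12)·λ' = -1.36669; -1.36669 ∉ [-0.5, 0.3) → out
#5 (-3,-11): internal coord -3 + (-11)·λ' = +0.33053; +0.33053 ∉ [-0.5, 0.3) → out
#6 (-13,8): internal coord -13 + (8)·λ' = -15.42221; -15.42221 ∉ [-0.5, 0.3) → out
#7 (-1,-4): internal coord -1 + (-4)·λ' = +0.21110; +0.21110 ∈ [-0.5, 0.3) → IN Λ

7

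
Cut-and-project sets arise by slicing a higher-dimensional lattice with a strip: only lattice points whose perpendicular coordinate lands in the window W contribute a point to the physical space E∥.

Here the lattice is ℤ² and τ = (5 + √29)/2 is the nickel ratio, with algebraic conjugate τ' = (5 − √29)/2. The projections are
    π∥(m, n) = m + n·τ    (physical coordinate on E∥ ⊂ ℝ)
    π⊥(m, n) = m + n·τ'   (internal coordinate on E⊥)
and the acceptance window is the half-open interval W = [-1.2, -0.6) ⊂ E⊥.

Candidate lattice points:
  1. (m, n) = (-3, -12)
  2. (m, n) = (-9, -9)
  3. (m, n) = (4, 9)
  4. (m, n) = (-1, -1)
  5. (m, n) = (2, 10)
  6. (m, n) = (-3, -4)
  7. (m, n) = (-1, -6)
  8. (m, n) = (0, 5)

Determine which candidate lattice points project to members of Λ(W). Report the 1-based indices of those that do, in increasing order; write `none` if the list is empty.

1, 4, 8

Numerically τ ≈ 5.1926 and τ' = −1/τ ≈ -0.1926.
[1] lift (-3,-12): star map gives -0.6890; window check -1.2 ≤ -0.6890 < -0.6 is true → IN Λ
[2] lift (-9,-9): star map gives -7.2668; window check -1.2 ≤ -7.2668 < -0.6 is false → out
[3] lift (4,9): star map gives 2.2668; window check -1.2 ≤ 2.2668 < -0.6 is false → out
[4] lift (-1,-1): star map gives -0.8074; window check -1.2 ≤ -0.8074 < -0.6 is true → IN Λ
[5] lift (2,10): star map gives 0.0742; window check -1.2 ≤ 0.0742 < -0.6 is false → out
[6] lift (-3,-4): star map gives -2.2297; window check -1.2 ≤ -2.2297 < -0.6 is false → out
[7] lift (-1,-6): star map gives 0.1555; window check -1.2 ≤ 0.1555 < -0.6 is false → out
[8] lift (0,5): star map gives -0.9629; window check -1.2 ≤ -0.9629 < -0.6 is true → IN Λ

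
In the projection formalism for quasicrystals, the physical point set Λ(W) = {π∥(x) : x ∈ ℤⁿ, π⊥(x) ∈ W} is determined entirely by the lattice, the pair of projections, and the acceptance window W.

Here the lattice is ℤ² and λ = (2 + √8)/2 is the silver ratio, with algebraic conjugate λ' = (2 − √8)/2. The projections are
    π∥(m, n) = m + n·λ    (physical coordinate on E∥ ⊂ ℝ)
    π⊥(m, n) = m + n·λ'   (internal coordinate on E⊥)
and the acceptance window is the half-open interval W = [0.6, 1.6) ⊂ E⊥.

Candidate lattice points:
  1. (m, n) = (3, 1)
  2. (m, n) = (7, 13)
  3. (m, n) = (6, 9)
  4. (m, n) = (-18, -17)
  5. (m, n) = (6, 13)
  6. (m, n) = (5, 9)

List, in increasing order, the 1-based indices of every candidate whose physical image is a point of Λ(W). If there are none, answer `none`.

Numerically λ ≈ 2.414214 and λ' = −1/λ ≈ -0.414214.
candidate 1: (m,n)=(3,1) → π∥ = 3+1·λ ≈ 5.414214, π⊥ = 3+1·λ' ≈ 2.585786 ∉ [0.6, 1.6) ⇒ out
candidate 2: (m,n)=(7,13) → π∥ = 7+13·λ ≈ 38.384776, π⊥ = 7+13·λ' ≈ 1.615224 ∉ [0.6, 1.6) ⇒ out
candidate 3: (m,n)=(6,9) → π∥ = 6+9·λ ≈ 27.727922, π⊥ = 6+9·λ' ≈ 2.272078 ∉ [0.6, 1.6) ⇒ out
candidate 4: (m,n)=(-18,-17) → π∥ = -18-17·λ ≈ -59.041631, π⊥ = -18-17·λ' ≈ -10.958369 ∉ [0.6, 1.6) ⇒ out
candidate 5: (m,n)=(6,13) → π∥ = 6+13·λ ≈ 37.384776, π⊥ = 6+13·λ' ≈ 0.615224 ∈ [0.6, 1.6) ⇒ IN Λ
candidate 6: (m,n)=(5,9) → π∥ = 5+9·λ ≈ 26.727922, π⊥ = 5+9·λ' ≈ 1.272078 ∈ [0.6, 1.6) ⇒ IN Λ

5, 6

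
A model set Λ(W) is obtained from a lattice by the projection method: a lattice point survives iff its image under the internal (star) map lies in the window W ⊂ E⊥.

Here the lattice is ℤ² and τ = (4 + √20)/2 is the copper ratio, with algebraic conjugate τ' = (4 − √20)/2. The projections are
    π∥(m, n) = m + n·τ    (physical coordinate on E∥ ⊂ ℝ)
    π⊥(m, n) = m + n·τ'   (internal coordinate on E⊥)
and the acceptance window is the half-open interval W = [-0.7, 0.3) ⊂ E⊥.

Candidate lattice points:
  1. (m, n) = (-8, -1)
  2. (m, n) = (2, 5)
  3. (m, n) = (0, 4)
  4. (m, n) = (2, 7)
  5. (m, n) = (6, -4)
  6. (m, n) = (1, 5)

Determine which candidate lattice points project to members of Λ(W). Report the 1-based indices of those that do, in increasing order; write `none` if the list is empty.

6

τ' = (4−√20)/2 ≈ -0.236068.
candidate 1: (m,n)=(-8,-1) → π∥ = -8-1·τ ≈ -12.236068, π⊥ = -8-1·τ' ≈ -7.763932 ∉ [-0.7, 0.3) ⇒ out
candidate 2: (m,n)=(2,5) → π∥ = 2+5·τ ≈ 23.180340, π⊥ = 2+5·τ' ≈ 0.819660 ∉ [-0.7, 0.3) ⇒ out
candidate 3: (m,n)=(0,4) → π∥ = 0+4·τ ≈ 16.944272, π⊥ = 0+4·τ' ≈ -0.944272 ∉ [-0.7, 0.3) ⇒ out
candidate 4: (m,n)=(2,7) → π∥ = 2+7·τ ≈ 31.652476, π⊥ = 2+7·τ' ≈ 0.347524 ∉ [-0.7, 0.3) ⇒ out
candidate 5: (m,n)=(6,-4) → π∥ = 6-4·τ ≈ -10.944272, π⊥ = 6-4·τ' ≈ 6.944272 ∉ [-0.7, 0.3) ⇒ out
candidate 6: (m,n)=(1,5) → π∥ = 1+5·τ ≈ 22.180340, π⊥ = 1+5·τ' ≈ -0.180340 ∈ [-0.7, 0.3) ⇒ IN Λ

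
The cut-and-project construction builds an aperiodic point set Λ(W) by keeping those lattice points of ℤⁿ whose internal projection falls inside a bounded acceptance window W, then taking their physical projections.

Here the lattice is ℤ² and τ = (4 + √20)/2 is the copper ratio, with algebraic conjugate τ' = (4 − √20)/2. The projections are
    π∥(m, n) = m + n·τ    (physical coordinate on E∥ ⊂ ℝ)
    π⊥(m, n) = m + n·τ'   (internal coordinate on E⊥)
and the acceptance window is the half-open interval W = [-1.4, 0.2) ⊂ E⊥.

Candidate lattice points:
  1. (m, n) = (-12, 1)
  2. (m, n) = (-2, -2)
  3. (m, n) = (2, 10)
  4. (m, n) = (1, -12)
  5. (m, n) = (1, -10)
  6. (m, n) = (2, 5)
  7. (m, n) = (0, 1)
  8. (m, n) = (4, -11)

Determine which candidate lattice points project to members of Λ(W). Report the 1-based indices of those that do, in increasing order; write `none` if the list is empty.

3, 7

τ' = (4−√20)/2 ≈ -0.23607.
candidate 1: (m,n)=(-12,1) → π∥ = -12+1·τ ≈ -7.76393, π⊥ = -12+1·τ' ≈ -12.23607 ∉ [-1.4, 0.2) ⇒ out
candidate 2: (m,n)=(-2,-2) → π∥ = -2-2·τ ≈ -10.47214, π⊥ = -2-2·τ' ≈ -1.52786 ∉ [-1.4, 0.2) ⇒ out
candidate 3: (m,n)=(2,10) → π∥ = 2+10·τ ≈ 44.36068, π⊥ = 2+10·τ' ≈ -0.36068 ∈ [-1.4, 0.2) ⇒ IN Λ
candidate 4: (m,n)=(1,-12) → π∥ = 1-12·τ ≈ -49.83282, π⊥ = 1-12·τ' ≈ 3.83282 ∉ [-1.4, 0.2) ⇒ out
candidate 5: (m,n)=(1,-10) → π∥ = 1-10·τ ≈ -41.36068, π⊥ = 1-10·τ' ≈ 3.36068 ∉ [-1.4, 0.2) ⇒ out
candidate 6: (m,n)=(2,5) → π∥ = 2+5·τ ≈ 23.18034, π⊥ = 2+5·τ' ≈ 0.81966 ∉ [-1.4, 0.2) ⇒ out
candidate 7: (m,n)=(0,1) → π∥ = 0+1·τ ≈ 4.23607, π⊥ = 0+1·τ' ≈ -0.23607 ∈ [-1.4, 0.2) ⇒ IN Λ
candidate 8: (m,n)=(4,-11) → π∥ = 4-11·τ ≈ -42.59675, π⊥ = 4-11·τ' ≈ 6.59675 ∉ [-1.4, 0.2) ⇒ out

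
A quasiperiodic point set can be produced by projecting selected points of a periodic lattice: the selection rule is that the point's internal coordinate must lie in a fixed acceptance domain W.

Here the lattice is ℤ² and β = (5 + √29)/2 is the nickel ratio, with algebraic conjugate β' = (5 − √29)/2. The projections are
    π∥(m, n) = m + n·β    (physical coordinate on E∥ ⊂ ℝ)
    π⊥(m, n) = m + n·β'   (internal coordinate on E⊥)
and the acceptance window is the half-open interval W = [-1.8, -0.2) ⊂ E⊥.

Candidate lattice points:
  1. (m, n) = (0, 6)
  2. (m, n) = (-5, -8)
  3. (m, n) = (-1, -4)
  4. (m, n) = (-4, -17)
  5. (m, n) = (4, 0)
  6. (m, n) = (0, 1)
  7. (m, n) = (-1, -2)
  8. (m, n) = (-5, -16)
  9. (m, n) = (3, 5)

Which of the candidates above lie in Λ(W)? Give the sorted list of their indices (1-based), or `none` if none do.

β' = (5−√29)/2 ≈ -0.1926.
#1 (0,6): internal coord 0 + (6)·β' = -1.1555; -1.1555 ∈ [-1.8, -0.2) → IN Λ
#2 (-5,-8): internal coord -5 + (-8)·β' = -3.4593; -3.4593 ∉ [-1.8, -0.2) → out
#3 (-1,-4): internal coord -1 + (-4)·β' = -0.2297; -0.2297 ∈ [-1.8, -0.2) → IN Λ
#4 (-4,-17): internal coord -4 + (-17)·β' = -0.7261; -0.7261 ∈ [-1.8, -0.2) → IN Λ
#5 (4,0): internal coord 4 + (0)·β' = +4.0000; +4.0000 ∉ [-1.8, -0.2) → out
#6 (0,1): internal coord 0 + (1)·β' = -0.1926; -0.1926 ∉ [-1.8, -0.2) → out
#7 (-1,-2): internal coord -1 + (-2)·β' = -0.6148; -0.6148 ∈ [-1.8, -0.2) → IN Λ
#8 (-5,-16): internal coord -5 + (-16)·β' = -1.9187; -1.9187 ∉ [-1.8, -0.2) → out
#9 (3,5): internal coord 3 + (5)·β' = +2.0371; +2.0371 ∉ [-1.8, -0.2) → out

1, 3, 4, 7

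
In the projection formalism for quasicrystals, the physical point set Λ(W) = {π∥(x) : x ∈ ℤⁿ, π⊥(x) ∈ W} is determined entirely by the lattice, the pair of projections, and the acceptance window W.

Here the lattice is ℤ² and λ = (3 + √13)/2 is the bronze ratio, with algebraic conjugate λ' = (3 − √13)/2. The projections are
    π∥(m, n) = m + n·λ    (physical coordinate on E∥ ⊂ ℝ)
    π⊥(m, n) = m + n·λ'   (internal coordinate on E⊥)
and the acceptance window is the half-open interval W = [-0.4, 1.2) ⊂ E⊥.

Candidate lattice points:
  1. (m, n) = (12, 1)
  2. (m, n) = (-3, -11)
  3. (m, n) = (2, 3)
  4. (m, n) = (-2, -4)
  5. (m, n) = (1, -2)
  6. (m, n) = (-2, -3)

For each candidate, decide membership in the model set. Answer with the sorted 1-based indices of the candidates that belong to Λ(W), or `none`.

Compute λ' = (3−√13)/2 = -0.30278, so π⊥(m,n) = m -0.30278·n.
#1 (12,1): internal coord 12 + (1)·λ' = +11.69722; +11.69722 ∉ [-0.4, 1.2) → out
#2 (-3,-11): internal coord -3 + (-11)·λ' = +0.33053; +0.33053 ∈ [-0.4, 1.2) → IN Λ
#3 (2,3): internal coord 2 + (3)·λ' = +1.09167; +1.09167 ∈ [-0.4, 1.2) → IN Λ
#4 (-2,-4): internal coord -2 + (-4)·λ' = -0.78890; -0.78890 ∉ [-0.4, 1.2) → out
#5 (1,-2): internal coord 1 + (-2)·λ' = +1.60555; +1.60555 ∉ [-0.4, 1.2) → out
#6 (-2,-3): internal coord -2 + (-3)·λ' = -1.09167; -1.09167 ∉ [-0.4, 1.2) → out

2, 3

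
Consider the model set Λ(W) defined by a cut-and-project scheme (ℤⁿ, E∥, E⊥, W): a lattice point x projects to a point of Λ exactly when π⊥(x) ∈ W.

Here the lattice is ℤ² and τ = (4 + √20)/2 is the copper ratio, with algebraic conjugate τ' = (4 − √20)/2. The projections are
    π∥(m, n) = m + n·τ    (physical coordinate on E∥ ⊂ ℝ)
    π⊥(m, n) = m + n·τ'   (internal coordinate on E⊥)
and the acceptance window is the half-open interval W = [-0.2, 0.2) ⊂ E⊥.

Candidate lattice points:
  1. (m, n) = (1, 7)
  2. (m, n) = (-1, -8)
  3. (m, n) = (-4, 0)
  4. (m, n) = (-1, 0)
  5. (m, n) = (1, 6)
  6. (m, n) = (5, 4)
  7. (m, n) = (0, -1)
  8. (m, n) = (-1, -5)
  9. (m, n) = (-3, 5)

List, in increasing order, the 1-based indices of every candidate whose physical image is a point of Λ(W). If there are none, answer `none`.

Numerically τ ≈ 4.2361 and τ' = −1/τ ≈ -0.2361.
#1 (1,7): internal coord 1 + (7)·τ' = -0.6525; -0.6525 ∉ [-0.2, 0.2) → out
#2 (-1,-8): internal coord -1 + (-8)·τ' = +0.8885; +0.8885 ∉ [-0.2, 0.2) → out
#3 (-4,0): internal coord -4 + (0)·τ' = -4.0000; -4.0000 ∉ [-0.2, 0.2) → out
#4 (-1,0): internal coord -1 + (0)·τ' = -1.0000; -1.0000 ∉ [-0.2, 0.2) → out
#5 (1,6): internal coord 1 + (6)·τ' = -0.4164; -0.4164 ∉ [-0.2, 0.2) → out
#6 (5,4): internal coord 5 + (4)·τ' = +4.0557; +4.0557 ∉ [-0.2, 0.2) → out
#7 (0,-1): internal coord 0 + (-1)·τ' = +0.2361; +0.2361 ∉ [-0.2, 0.2) → out
#8 (-1,-5): internal coord -1 + (-5)·τ' = +0.1803; +0.1803 ∈ [-0.2, 0.2) → IN Λ
#9 (-3,5): internal coord -3 + (5)·τ' = -4.1803; -4.1803 ∉ [-0.2, 0.2) → out

8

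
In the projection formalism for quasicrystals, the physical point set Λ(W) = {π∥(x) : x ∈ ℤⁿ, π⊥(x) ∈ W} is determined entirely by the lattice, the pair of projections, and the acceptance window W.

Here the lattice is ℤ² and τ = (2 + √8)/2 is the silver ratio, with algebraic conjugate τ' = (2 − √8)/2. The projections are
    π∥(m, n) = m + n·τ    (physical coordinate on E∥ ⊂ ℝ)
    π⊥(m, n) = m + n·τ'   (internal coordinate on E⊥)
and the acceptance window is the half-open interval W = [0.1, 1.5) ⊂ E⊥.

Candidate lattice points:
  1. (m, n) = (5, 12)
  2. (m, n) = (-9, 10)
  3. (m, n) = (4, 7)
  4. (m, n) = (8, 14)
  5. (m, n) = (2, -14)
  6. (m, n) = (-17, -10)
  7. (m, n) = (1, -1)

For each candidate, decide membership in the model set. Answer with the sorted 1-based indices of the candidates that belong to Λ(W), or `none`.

3, 7

Numerically τ ≈ 2.41421 and τ' = −1/τ ≈ -0.41421.
[1] lift (5,12): star map gives 0.02944; window check 0.1 ≤ 0.02944 < 1.5 is false → out
[2] lift (-9,10): star map gives -13.14214; window check 0.1 ≤ -13.14214 < 1.5 is false → out
[3] lift (4,7): star map gives 1.10051; window check 0.1 ≤ 1.10051 < 1.5 is true → IN Λ
[4] lift (8,14): star map gives 2.20101; window check 0.1 ≤ 2.20101 < 1.5 is false → out
[5] lift (2,-14): star map gives 7.79899; window check 0.1 ≤ 7.79899 < 1.5 is false → out
[6] lift (-17,-10): star map gives -12.85786; window check 0.1 ≤ -12.85786 < 1.5 is false → out
[7] lift (1,-1): star map gives 1.41421; window check 0.1 ≤ 1.41421 < 1.5 is true → IN Λ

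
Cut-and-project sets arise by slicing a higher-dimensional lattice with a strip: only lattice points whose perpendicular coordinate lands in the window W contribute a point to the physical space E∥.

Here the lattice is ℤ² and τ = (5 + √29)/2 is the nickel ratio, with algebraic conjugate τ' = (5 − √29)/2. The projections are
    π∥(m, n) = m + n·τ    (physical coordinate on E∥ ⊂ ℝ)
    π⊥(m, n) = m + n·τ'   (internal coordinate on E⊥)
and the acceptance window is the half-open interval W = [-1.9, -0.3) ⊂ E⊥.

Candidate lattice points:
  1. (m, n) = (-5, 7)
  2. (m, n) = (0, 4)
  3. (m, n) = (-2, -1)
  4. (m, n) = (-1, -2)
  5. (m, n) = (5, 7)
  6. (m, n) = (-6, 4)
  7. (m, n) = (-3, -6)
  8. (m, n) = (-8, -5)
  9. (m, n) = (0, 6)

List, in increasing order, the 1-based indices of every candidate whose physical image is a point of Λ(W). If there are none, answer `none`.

2, 3, 4, 7, 9

Numerically τ ≈ 5.192582 and τ' = −1/τ ≈ -0.192582.
candidate 1: (m,n)=(-5,7) → π∥ = -5+7·τ ≈ 31.348077, π⊥ = -5+7·τ' ≈ -6.348077 ∉ [-1.9, -0.3) ⇒ out
candidate 2: (m,n)=(0,4) → π∥ = 0+4·τ ≈ 20.770330, π⊥ = 0+4·τ' ≈ -0.770330 ∈ [-1.9, -0.3) ⇒ IN Λ
candidate 3: (m,n)=(-2,-1) → π∥ = -2-1·τ ≈ -7.192582, π⊥ = -2-1·τ' ≈ -1.807418 ∈ [-1.9, -0.3) ⇒ IN Λ
candidate 4: (m,n)=(-1,-2) → π∥ = -1-2·τ ≈ -11.385165, π⊥ = -1-2·τ' ≈ -0.614835 ∈ [-1.9, -0.3) ⇒ IN Λ
candidate 5: (m,n)=(5,7) → π∥ = 5+7·τ ≈ 41.348077, π⊥ = 5+7·τ' ≈ 3.651923 ∉ [-1.9, -0.3) ⇒ out
candidate 6: (m,n)=(-6,4) → π∥ = -6+4·τ ≈ 14.770330, π⊥ = -6+4·τ' ≈ -6.770330 ∉ [-1.9, -0.3) ⇒ out
candidate 7: (m,n)=(-3,-6) → π∥ = -3-6·τ ≈ -34.155494, π⊥ = -3-6·τ' ≈ -1.844506 ∈ [-1.9, -0.3) ⇒ IN Λ
candidate 8: (m,n)=(-8,-5) → π∥ = -8-5·τ ≈ -33.962912, π⊥ = -8-5·τ' ≈ -7.037088 ∉ [-1.9, -0.3) ⇒ out
candidate 9: (m,n)=(0,6) → π∥ = 0+6·τ ≈ 31.155494, π⊥ = 0+6·τ' ≈ -1.155494 ∈ [-1.9, -0.3) ⇒ IN Λ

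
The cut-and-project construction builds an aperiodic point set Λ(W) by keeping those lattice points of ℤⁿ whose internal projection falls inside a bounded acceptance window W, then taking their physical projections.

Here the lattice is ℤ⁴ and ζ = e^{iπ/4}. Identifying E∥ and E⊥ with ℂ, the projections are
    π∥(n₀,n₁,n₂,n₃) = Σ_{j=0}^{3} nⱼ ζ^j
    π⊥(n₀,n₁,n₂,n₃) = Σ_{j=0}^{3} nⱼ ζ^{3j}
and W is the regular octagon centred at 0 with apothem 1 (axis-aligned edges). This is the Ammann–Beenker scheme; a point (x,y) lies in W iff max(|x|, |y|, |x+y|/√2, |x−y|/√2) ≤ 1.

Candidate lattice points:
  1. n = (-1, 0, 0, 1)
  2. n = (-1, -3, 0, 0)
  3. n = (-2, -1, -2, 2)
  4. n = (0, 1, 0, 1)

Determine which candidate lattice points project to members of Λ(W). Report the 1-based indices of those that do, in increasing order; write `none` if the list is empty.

1

With ζ = e^{iπ/4} the internal vectors are ζ^0,ζ^3,ζ^6,ζ^9.
#1 (-1, 0, 0, 1): internal (-0.2929, 0.7071); octagon support 0.7071 vs apothem 1 → ∈ W
#2 (-1, -3, 0, 0): internal (1.1213, -2.1213); octagon support 2.2929 vs apothem 1 → ∉ W
#3 (-2, -1, -2, 2): internal (0.1213, 2.7071); octagon support 2.7071 vs apothem 1 → ∉ W
#4 (0, 1, 0, 1): internal (0.0000, 1.4142); octagon support 1.4142 vs apothem 1 → ∉ W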